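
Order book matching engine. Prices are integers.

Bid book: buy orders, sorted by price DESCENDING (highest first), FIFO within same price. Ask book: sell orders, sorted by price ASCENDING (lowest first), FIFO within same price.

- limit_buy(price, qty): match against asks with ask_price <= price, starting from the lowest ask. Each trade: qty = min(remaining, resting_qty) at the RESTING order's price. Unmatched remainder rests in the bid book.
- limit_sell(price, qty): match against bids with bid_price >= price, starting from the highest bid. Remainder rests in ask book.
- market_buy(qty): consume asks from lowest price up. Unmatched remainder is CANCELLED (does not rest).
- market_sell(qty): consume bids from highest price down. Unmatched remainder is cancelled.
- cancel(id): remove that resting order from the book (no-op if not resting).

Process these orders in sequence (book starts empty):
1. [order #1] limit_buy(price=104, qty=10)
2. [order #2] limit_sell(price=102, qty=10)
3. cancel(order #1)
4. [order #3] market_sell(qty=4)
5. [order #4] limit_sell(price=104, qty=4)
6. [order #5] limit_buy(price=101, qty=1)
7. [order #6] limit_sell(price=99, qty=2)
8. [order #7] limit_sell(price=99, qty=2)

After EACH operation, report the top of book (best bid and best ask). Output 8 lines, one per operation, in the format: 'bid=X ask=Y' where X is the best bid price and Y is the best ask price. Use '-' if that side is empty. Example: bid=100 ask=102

Answer: bid=104 ask=-
bid=- ask=-
bid=- ask=-
bid=- ask=-
bid=- ask=104
bid=101 ask=104
bid=- ask=99
bid=- ask=99

Derivation:
After op 1 [order #1] limit_buy(price=104, qty=10): fills=none; bids=[#1:10@104] asks=[-]
After op 2 [order #2] limit_sell(price=102, qty=10): fills=#1x#2:10@104; bids=[-] asks=[-]
After op 3 cancel(order #1): fills=none; bids=[-] asks=[-]
After op 4 [order #3] market_sell(qty=4): fills=none; bids=[-] asks=[-]
After op 5 [order #4] limit_sell(price=104, qty=4): fills=none; bids=[-] asks=[#4:4@104]
After op 6 [order #5] limit_buy(price=101, qty=1): fills=none; bids=[#5:1@101] asks=[#4:4@104]
After op 7 [order #6] limit_sell(price=99, qty=2): fills=#5x#6:1@101; bids=[-] asks=[#6:1@99 #4:4@104]
After op 8 [order #7] limit_sell(price=99, qty=2): fills=none; bids=[-] asks=[#6:1@99 #7:2@99 #4:4@104]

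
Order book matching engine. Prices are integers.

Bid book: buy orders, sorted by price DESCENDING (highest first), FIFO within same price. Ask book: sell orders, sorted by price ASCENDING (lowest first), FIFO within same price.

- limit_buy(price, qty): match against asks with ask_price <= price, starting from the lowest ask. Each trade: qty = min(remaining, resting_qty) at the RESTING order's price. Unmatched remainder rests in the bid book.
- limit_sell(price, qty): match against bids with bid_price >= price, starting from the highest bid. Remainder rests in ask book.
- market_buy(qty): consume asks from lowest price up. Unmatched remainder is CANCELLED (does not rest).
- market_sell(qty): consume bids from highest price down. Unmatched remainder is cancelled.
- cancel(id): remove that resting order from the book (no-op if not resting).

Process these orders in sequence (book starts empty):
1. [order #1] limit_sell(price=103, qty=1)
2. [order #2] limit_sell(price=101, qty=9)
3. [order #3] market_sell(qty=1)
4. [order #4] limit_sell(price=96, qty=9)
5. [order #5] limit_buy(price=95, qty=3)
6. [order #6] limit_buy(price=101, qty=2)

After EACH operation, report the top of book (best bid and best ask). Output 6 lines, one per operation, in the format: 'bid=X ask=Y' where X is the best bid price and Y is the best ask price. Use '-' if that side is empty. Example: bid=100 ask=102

Answer: bid=- ask=103
bid=- ask=101
bid=- ask=101
bid=- ask=96
bid=95 ask=96
bid=95 ask=96

Derivation:
After op 1 [order #1] limit_sell(price=103, qty=1): fills=none; bids=[-] asks=[#1:1@103]
After op 2 [order #2] limit_sell(price=101, qty=9): fills=none; bids=[-] asks=[#2:9@101 #1:1@103]
After op 3 [order #3] market_sell(qty=1): fills=none; bids=[-] asks=[#2:9@101 #1:1@103]
After op 4 [order #4] limit_sell(price=96, qty=9): fills=none; bids=[-] asks=[#4:9@96 #2:9@101 #1:1@103]
After op 5 [order #5] limit_buy(price=95, qty=3): fills=none; bids=[#5:3@95] asks=[#4:9@96 #2:9@101 #1:1@103]
After op 6 [order #6] limit_buy(price=101, qty=2): fills=#6x#4:2@96; bids=[#5:3@95] asks=[#4:7@96 #2:9@101 #1:1@103]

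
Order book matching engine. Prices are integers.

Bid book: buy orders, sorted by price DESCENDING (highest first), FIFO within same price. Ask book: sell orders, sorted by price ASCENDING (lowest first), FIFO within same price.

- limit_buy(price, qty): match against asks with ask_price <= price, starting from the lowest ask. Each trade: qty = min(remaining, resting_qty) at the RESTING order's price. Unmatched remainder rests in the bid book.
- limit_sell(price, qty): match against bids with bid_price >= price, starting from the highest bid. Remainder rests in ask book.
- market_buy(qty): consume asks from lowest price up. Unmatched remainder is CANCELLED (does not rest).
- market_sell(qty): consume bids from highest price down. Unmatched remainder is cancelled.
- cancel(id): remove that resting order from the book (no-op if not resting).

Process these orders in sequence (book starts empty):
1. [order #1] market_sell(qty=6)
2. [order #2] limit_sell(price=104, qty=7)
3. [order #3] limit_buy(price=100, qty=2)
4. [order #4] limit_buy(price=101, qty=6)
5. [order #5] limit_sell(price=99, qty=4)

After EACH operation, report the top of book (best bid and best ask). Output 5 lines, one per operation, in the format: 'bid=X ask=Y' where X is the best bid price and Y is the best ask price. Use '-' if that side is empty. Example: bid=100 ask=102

Answer: bid=- ask=-
bid=- ask=104
bid=100 ask=104
bid=101 ask=104
bid=101 ask=104

Derivation:
After op 1 [order #1] market_sell(qty=6): fills=none; bids=[-] asks=[-]
After op 2 [order #2] limit_sell(price=104, qty=7): fills=none; bids=[-] asks=[#2:7@104]
After op 3 [order #3] limit_buy(price=100, qty=2): fills=none; bids=[#3:2@100] asks=[#2:7@104]
After op 4 [order #4] limit_buy(price=101, qty=6): fills=none; bids=[#4:6@101 #3:2@100] asks=[#2:7@104]
After op 5 [order #5] limit_sell(price=99, qty=4): fills=#4x#5:4@101; bids=[#4:2@101 #3:2@100] asks=[#2:7@104]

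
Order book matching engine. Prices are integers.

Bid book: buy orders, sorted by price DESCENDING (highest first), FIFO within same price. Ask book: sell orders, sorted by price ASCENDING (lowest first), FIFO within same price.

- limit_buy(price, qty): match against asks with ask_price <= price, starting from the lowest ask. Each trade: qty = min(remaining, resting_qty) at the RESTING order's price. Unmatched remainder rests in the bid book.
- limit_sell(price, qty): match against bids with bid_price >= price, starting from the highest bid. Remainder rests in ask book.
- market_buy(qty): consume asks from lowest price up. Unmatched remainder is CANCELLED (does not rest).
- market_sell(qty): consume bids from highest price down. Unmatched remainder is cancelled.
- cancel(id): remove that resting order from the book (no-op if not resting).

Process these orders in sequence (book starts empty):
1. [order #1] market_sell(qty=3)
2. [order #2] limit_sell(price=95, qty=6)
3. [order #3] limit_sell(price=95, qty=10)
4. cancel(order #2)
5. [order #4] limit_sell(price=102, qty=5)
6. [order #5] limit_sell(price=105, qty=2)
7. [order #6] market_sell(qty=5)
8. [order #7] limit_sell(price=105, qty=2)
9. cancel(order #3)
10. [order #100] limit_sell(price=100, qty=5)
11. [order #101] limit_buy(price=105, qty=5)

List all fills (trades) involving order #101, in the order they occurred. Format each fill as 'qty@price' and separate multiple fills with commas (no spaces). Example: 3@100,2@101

After op 1 [order #1] market_sell(qty=3): fills=none; bids=[-] asks=[-]
After op 2 [order #2] limit_sell(price=95, qty=6): fills=none; bids=[-] asks=[#2:6@95]
After op 3 [order #3] limit_sell(price=95, qty=10): fills=none; bids=[-] asks=[#2:6@95 #3:10@95]
After op 4 cancel(order #2): fills=none; bids=[-] asks=[#3:10@95]
After op 5 [order #4] limit_sell(price=102, qty=5): fills=none; bids=[-] asks=[#3:10@95 #4:5@102]
After op 6 [order #5] limit_sell(price=105, qty=2): fills=none; bids=[-] asks=[#3:10@95 #4:5@102 #5:2@105]
After op 7 [order #6] market_sell(qty=5): fills=none; bids=[-] asks=[#3:10@95 #4:5@102 #5:2@105]
After op 8 [order #7] limit_sell(price=105, qty=2): fills=none; bids=[-] asks=[#3:10@95 #4:5@102 #5:2@105 #7:2@105]
After op 9 cancel(order #3): fills=none; bids=[-] asks=[#4:5@102 #5:2@105 #7:2@105]
After op 10 [order #100] limit_sell(price=100, qty=5): fills=none; bids=[-] asks=[#100:5@100 #4:5@102 #5:2@105 #7:2@105]
After op 11 [order #101] limit_buy(price=105, qty=5): fills=#101x#100:5@100; bids=[-] asks=[#4:5@102 #5:2@105 #7:2@105]

Answer: 5@100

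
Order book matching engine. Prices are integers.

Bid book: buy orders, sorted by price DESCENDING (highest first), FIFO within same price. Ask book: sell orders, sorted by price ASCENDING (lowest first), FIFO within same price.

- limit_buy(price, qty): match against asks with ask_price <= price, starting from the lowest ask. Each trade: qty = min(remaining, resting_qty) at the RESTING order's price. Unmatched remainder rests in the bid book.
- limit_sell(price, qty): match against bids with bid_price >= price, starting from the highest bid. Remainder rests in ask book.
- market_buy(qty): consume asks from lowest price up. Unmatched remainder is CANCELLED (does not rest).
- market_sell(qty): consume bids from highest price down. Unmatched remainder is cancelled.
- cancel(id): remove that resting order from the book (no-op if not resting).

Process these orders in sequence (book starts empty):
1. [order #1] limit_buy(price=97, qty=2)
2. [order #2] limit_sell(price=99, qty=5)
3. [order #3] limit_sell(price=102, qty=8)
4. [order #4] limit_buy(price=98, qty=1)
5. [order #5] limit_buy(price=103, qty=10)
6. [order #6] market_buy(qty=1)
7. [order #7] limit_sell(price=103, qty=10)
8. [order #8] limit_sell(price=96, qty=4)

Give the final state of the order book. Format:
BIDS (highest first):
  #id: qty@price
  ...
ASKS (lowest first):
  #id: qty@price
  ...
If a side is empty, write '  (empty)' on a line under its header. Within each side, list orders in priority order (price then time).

After op 1 [order #1] limit_buy(price=97, qty=2): fills=none; bids=[#1:2@97] asks=[-]
After op 2 [order #2] limit_sell(price=99, qty=5): fills=none; bids=[#1:2@97] asks=[#2:5@99]
After op 3 [order #3] limit_sell(price=102, qty=8): fills=none; bids=[#1:2@97] asks=[#2:5@99 #3:8@102]
After op 4 [order #4] limit_buy(price=98, qty=1): fills=none; bids=[#4:1@98 #1:2@97] asks=[#2:5@99 #3:8@102]
After op 5 [order #5] limit_buy(price=103, qty=10): fills=#5x#2:5@99 #5x#3:5@102; bids=[#4:1@98 #1:2@97] asks=[#3:3@102]
After op 6 [order #6] market_buy(qty=1): fills=#6x#3:1@102; bids=[#4:1@98 #1:2@97] asks=[#3:2@102]
After op 7 [order #7] limit_sell(price=103, qty=10): fills=none; bids=[#4:1@98 #1:2@97] asks=[#3:2@102 #7:10@103]
After op 8 [order #8] limit_sell(price=96, qty=4): fills=#4x#8:1@98 #1x#8:2@97; bids=[-] asks=[#8:1@96 #3:2@102 #7:10@103]

Answer: BIDS (highest first):
  (empty)
ASKS (lowest first):
  #8: 1@96
  #3: 2@102
  #7: 10@103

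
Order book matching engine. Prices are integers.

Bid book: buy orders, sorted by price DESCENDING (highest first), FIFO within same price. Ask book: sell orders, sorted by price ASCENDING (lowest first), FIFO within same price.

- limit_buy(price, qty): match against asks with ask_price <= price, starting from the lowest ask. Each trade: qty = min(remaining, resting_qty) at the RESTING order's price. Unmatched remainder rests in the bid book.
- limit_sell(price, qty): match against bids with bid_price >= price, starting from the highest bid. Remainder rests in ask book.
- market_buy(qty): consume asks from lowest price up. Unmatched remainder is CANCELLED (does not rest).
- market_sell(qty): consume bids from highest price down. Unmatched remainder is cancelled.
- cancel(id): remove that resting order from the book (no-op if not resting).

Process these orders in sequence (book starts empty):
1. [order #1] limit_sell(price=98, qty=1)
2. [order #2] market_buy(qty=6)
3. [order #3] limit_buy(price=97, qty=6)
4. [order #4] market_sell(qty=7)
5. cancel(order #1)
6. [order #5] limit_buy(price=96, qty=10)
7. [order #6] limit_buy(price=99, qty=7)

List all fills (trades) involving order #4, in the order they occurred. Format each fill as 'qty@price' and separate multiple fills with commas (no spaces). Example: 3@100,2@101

After op 1 [order #1] limit_sell(price=98, qty=1): fills=none; bids=[-] asks=[#1:1@98]
After op 2 [order #2] market_buy(qty=6): fills=#2x#1:1@98; bids=[-] asks=[-]
After op 3 [order #3] limit_buy(price=97, qty=6): fills=none; bids=[#3:6@97] asks=[-]
After op 4 [order #4] market_sell(qty=7): fills=#3x#4:6@97; bids=[-] asks=[-]
After op 5 cancel(order #1): fills=none; bids=[-] asks=[-]
After op 6 [order #5] limit_buy(price=96, qty=10): fills=none; bids=[#5:10@96] asks=[-]
After op 7 [order #6] limit_buy(price=99, qty=7): fills=none; bids=[#6:7@99 #5:10@96] asks=[-]

Answer: 6@97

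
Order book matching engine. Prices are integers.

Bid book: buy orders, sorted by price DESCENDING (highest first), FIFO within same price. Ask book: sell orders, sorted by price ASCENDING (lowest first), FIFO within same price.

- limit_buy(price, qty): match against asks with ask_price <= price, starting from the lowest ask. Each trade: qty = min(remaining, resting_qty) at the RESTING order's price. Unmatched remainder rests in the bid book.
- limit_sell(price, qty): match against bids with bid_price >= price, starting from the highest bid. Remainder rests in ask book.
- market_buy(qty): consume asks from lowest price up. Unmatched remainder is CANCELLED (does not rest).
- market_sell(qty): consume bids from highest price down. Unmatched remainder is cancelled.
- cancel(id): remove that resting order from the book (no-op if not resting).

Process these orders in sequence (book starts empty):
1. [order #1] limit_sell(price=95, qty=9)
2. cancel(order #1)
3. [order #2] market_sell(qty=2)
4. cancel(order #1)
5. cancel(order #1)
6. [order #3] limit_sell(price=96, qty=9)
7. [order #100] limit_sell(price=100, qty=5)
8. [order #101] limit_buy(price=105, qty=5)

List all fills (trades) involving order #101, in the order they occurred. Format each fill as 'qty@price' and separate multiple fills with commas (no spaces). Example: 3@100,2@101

Answer: 5@96

Derivation:
After op 1 [order #1] limit_sell(price=95, qty=9): fills=none; bids=[-] asks=[#1:9@95]
After op 2 cancel(order #1): fills=none; bids=[-] asks=[-]
After op 3 [order #2] market_sell(qty=2): fills=none; bids=[-] asks=[-]
After op 4 cancel(order #1): fills=none; bids=[-] asks=[-]
After op 5 cancel(order #1): fills=none; bids=[-] asks=[-]
After op 6 [order #3] limit_sell(price=96, qty=9): fills=none; bids=[-] asks=[#3:9@96]
After op 7 [order #100] limit_sell(price=100, qty=5): fills=none; bids=[-] asks=[#3:9@96 #100:5@100]
After op 8 [order #101] limit_buy(price=105, qty=5): fills=#101x#3:5@96; bids=[-] asks=[#3:4@96 #100:5@100]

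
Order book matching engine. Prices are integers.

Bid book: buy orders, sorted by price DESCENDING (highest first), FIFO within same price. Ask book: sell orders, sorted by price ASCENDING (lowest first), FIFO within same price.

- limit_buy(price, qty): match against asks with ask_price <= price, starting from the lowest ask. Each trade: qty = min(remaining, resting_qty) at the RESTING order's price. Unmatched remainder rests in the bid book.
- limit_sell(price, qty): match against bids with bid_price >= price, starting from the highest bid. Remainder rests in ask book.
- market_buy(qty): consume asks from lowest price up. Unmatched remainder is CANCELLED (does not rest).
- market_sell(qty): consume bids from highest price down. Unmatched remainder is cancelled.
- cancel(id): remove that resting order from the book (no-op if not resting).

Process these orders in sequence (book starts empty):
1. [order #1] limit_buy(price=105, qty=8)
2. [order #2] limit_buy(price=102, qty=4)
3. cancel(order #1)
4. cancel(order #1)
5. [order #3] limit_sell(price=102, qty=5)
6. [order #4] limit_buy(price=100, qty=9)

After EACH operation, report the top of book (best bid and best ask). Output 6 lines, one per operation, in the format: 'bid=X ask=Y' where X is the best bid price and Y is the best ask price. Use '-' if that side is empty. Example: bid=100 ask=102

Answer: bid=105 ask=-
bid=105 ask=-
bid=102 ask=-
bid=102 ask=-
bid=- ask=102
bid=100 ask=102

Derivation:
After op 1 [order #1] limit_buy(price=105, qty=8): fills=none; bids=[#1:8@105] asks=[-]
After op 2 [order #2] limit_buy(price=102, qty=4): fills=none; bids=[#1:8@105 #2:4@102] asks=[-]
After op 3 cancel(order #1): fills=none; bids=[#2:4@102] asks=[-]
After op 4 cancel(order #1): fills=none; bids=[#2:4@102] asks=[-]
After op 5 [order #3] limit_sell(price=102, qty=5): fills=#2x#3:4@102; bids=[-] asks=[#3:1@102]
After op 6 [order #4] limit_buy(price=100, qty=9): fills=none; bids=[#4:9@100] asks=[#3:1@102]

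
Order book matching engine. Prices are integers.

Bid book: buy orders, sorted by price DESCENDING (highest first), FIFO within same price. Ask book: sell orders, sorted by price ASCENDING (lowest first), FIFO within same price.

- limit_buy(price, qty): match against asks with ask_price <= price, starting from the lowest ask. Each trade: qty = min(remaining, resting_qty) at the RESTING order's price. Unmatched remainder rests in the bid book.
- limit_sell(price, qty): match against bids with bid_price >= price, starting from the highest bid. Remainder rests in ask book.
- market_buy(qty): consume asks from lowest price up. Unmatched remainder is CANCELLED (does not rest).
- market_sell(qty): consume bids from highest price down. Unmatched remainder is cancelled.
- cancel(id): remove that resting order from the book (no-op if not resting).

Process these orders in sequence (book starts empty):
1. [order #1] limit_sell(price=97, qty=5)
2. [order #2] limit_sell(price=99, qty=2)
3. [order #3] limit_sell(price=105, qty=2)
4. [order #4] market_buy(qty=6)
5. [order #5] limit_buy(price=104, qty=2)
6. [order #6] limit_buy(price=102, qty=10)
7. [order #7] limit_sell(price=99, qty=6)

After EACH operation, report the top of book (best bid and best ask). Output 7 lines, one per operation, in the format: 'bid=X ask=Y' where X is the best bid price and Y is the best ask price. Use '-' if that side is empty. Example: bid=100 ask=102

After op 1 [order #1] limit_sell(price=97, qty=5): fills=none; bids=[-] asks=[#1:5@97]
After op 2 [order #2] limit_sell(price=99, qty=2): fills=none; bids=[-] asks=[#1:5@97 #2:2@99]
After op 3 [order #3] limit_sell(price=105, qty=2): fills=none; bids=[-] asks=[#1:5@97 #2:2@99 #3:2@105]
After op 4 [order #4] market_buy(qty=6): fills=#4x#1:5@97 #4x#2:1@99; bids=[-] asks=[#2:1@99 #3:2@105]
After op 5 [order #5] limit_buy(price=104, qty=2): fills=#5x#2:1@99; bids=[#5:1@104] asks=[#3:2@105]
After op 6 [order #6] limit_buy(price=102, qty=10): fills=none; bids=[#5:1@104 #6:10@102] asks=[#3:2@105]
After op 7 [order #7] limit_sell(price=99, qty=6): fills=#5x#7:1@104 #6x#7:5@102; bids=[#6:5@102] asks=[#3:2@105]

Answer: bid=- ask=97
bid=- ask=97
bid=- ask=97
bid=- ask=99
bid=104 ask=105
bid=104 ask=105
bid=102 ask=105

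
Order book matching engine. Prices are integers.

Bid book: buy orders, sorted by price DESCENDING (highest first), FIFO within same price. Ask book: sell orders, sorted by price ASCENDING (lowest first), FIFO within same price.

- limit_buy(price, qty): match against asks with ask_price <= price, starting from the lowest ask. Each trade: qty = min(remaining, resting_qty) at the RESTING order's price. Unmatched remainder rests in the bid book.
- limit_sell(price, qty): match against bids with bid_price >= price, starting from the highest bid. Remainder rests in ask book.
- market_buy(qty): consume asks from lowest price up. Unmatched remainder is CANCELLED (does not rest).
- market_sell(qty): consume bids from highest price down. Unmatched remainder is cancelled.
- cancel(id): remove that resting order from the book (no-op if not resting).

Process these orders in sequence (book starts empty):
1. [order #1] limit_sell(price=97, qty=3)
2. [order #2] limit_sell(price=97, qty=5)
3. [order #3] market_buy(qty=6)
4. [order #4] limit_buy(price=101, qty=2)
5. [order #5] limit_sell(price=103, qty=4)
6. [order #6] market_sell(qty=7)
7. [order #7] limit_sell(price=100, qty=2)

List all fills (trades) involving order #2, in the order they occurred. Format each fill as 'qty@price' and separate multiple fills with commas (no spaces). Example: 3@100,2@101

Answer: 3@97,2@97

Derivation:
After op 1 [order #1] limit_sell(price=97, qty=3): fills=none; bids=[-] asks=[#1:3@97]
After op 2 [order #2] limit_sell(price=97, qty=5): fills=none; bids=[-] asks=[#1:3@97 #2:5@97]
After op 3 [order #3] market_buy(qty=6): fills=#3x#1:3@97 #3x#2:3@97; bids=[-] asks=[#2:2@97]
After op 4 [order #4] limit_buy(price=101, qty=2): fills=#4x#2:2@97; bids=[-] asks=[-]
After op 5 [order #5] limit_sell(price=103, qty=4): fills=none; bids=[-] asks=[#5:4@103]
After op 6 [order #6] market_sell(qty=7): fills=none; bids=[-] asks=[#5:4@103]
After op 7 [order #7] limit_sell(price=100, qty=2): fills=none; bids=[-] asks=[#7:2@100 #5:4@103]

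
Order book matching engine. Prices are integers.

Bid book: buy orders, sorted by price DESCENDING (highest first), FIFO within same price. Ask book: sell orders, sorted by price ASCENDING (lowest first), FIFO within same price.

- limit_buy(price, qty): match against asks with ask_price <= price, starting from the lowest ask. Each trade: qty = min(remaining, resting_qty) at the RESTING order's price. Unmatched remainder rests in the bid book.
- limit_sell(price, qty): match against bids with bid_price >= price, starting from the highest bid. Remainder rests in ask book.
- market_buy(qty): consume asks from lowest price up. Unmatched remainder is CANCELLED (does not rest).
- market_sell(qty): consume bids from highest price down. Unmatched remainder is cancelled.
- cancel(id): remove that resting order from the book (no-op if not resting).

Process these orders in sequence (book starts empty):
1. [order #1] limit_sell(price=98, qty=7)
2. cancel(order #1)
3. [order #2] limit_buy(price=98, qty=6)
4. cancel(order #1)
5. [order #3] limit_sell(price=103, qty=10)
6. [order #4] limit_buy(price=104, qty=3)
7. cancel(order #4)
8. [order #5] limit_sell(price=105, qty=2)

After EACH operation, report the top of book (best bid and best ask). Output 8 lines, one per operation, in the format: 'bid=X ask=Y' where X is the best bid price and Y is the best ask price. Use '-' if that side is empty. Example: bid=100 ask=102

Answer: bid=- ask=98
bid=- ask=-
bid=98 ask=-
bid=98 ask=-
bid=98 ask=103
bid=98 ask=103
bid=98 ask=103
bid=98 ask=103

Derivation:
After op 1 [order #1] limit_sell(price=98, qty=7): fills=none; bids=[-] asks=[#1:7@98]
After op 2 cancel(order #1): fills=none; bids=[-] asks=[-]
After op 3 [order #2] limit_buy(price=98, qty=6): fills=none; bids=[#2:6@98] asks=[-]
After op 4 cancel(order #1): fills=none; bids=[#2:6@98] asks=[-]
After op 5 [order #3] limit_sell(price=103, qty=10): fills=none; bids=[#2:6@98] asks=[#3:10@103]
After op 6 [order #4] limit_buy(price=104, qty=3): fills=#4x#3:3@103; bids=[#2:6@98] asks=[#3:7@103]
After op 7 cancel(order #4): fills=none; bids=[#2:6@98] asks=[#3:7@103]
After op 8 [order #5] limit_sell(price=105, qty=2): fills=none; bids=[#2:6@98] asks=[#3:7@103 #5:2@105]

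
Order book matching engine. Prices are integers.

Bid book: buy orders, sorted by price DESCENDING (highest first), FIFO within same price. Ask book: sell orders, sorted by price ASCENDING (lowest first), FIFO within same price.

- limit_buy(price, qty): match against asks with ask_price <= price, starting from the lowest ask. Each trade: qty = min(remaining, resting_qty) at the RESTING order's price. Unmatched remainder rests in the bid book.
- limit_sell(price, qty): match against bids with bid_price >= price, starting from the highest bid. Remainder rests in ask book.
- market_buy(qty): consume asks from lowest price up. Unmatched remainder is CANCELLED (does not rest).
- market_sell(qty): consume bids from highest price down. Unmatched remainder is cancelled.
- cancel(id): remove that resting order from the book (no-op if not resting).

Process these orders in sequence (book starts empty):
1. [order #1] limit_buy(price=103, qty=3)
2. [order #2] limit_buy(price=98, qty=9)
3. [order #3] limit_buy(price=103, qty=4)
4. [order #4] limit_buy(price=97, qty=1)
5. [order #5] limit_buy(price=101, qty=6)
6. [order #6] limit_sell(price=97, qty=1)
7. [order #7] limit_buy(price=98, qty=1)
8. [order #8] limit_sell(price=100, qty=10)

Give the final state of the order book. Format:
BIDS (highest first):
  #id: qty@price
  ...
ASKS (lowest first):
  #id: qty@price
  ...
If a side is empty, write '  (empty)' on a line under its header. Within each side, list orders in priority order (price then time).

After op 1 [order #1] limit_buy(price=103, qty=3): fills=none; bids=[#1:3@103] asks=[-]
After op 2 [order #2] limit_buy(price=98, qty=9): fills=none; bids=[#1:3@103 #2:9@98] asks=[-]
After op 3 [order #3] limit_buy(price=103, qty=4): fills=none; bids=[#1:3@103 #3:4@103 #2:9@98] asks=[-]
After op 4 [order #4] limit_buy(price=97, qty=1): fills=none; bids=[#1:3@103 #3:4@103 #2:9@98 #4:1@97] asks=[-]
After op 5 [order #5] limit_buy(price=101, qty=6): fills=none; bids=[#1:3@103 #3:4@103 #5:6@101 #2:9@98 #4:1@97] asks=[-]
After op 6 [order #6] limit_sell(price=97, qty=1): fills=#1x#6:1@103; bids=[#1:2@103 #3:4@103 #5:6@101 #2:9@98 #4:1@97] asks=[-]
After op 7 [order #7] limit_buy(price=98, qty=1): fills=none; bids=[#1:2@103 #3:4@103 #5:6@101 #2:9@98 #7:1@98 #4:1@97] asks=[-]
After op 8 [order #8] limit_sell(price=100, qty=10): fills=#1x#8:2@103 #3x#8:4@103 #5x#8:4@101; bids=[#5:2@101 #2:9@98 #7:1@98 #4:1@97] asks=[-]

Answer: BIDS (highest first):
  #5: 2@101
  #2: 9@98
  #7: 1@98
  #4: 1@97
ASKS (lowest first):
  (empty)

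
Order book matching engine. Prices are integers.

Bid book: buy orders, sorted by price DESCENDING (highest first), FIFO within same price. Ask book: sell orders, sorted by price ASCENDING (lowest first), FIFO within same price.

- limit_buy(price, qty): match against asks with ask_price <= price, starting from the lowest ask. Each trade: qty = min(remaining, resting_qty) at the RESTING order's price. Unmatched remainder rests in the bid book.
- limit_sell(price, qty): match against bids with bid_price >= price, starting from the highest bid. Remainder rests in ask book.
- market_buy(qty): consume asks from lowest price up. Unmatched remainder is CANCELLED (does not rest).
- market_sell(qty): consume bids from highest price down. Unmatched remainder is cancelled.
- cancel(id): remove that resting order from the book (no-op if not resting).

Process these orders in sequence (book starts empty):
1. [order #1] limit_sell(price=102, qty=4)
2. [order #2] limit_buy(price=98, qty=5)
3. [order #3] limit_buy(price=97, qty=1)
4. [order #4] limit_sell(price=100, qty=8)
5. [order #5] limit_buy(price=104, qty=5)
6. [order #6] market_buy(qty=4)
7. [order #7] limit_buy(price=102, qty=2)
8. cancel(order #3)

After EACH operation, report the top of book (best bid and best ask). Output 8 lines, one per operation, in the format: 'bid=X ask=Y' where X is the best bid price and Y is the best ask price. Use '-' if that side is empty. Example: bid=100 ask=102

After op 1 [order #1] limit_sell(price=102, qty=4): fills=none; bids=[-] asks=[#1:4@102]
After op 2 [order #2] limit_buy(price=98, qty=5): fills=none; bids=[#2:5@98] asks=[#1:4@102]
After op 3 [order #3] limit_buy(price=97, qty=1): fills=none; bids=[#2:5@98 #3:1@97] asks=[#1:4@102]
After op 4 [order #4] limit_sell(price=100, qty=8): fills=none; bids=[#2:5@98 #3:1@97] asks=[#4:8@100 #1:4@102]
After op 5 [order #5] limit_buy(price=104, qty=5): fills=#5x#4:5@100; bids=[#2:5@98 #3:1@97] asks=[#4:3@100 #1:4@102]
After op 6 [order #6] market_buy(qty=4): fills=#6x#4:3@100 #6x#1:1@102; bids=[#2:5@98 #3:1@97] asks=[#1:3@102]
After op 7 [order #7] limit_buy(price=102, qty=2): fills=#7x#1:2@102; bids=[#2:5@98 #3:1@97] asks=[#1:1@102]
After op 8 cancel(order #3): fills=none; bids=[#2:5@98] asks=[#1:1@102]

Answer: bid=- ask=102
bid=98 ask=102
bid=98 ask=102
bid=98 ask=100
bid=98 ask=100
bid=98 ask=102
bid=98 ask=102
bid=98 ask=102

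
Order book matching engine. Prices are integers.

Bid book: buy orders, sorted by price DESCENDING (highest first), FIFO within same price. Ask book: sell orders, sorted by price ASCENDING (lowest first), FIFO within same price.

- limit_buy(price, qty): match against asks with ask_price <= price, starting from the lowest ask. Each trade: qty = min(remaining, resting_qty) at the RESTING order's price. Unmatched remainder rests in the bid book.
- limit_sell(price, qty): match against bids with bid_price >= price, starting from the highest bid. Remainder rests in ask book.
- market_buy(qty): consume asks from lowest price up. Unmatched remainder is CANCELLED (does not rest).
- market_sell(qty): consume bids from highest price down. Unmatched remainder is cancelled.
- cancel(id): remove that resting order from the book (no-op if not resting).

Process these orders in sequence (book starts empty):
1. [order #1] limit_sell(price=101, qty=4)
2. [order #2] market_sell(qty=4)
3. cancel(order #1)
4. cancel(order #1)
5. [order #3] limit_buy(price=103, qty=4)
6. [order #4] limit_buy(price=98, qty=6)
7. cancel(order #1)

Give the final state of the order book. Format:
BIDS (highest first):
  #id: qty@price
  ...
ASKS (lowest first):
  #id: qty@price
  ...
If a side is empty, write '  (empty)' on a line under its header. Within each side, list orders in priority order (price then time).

Answer: BIDS (highest first):
  #3: 4@103
  #4: 6@98
ASKS (lowest first):
  (empty)

Derivation:
After op 1 [order #1] limit_sell(price=101, qty=4): fills=none; bids=[-] asks=[#1:4@101]
After op 2 [order #2] market_sell(qty=4): fills=none; bids=[-] asks=[#1:4@101]
After op 3 cancel(order #1): fills=none; bids=[-] asks=[-]
After op 4 cancel(order #1): fills=none; bids=[-] asks=[-]
After op 5 [order #3] limit_buy(price=103, qty=4): fills=none; bids=[#3:4@103] asks=[-]
After op 6 [order #4] limit_buy(price=98, qty=6): fills=none; bids=[#3:4@103 #4:6@98] asks=[-]
After op 7 cancel(order #1): fills=none; bids=[#3:4@103 #4:6@98] asks=[-]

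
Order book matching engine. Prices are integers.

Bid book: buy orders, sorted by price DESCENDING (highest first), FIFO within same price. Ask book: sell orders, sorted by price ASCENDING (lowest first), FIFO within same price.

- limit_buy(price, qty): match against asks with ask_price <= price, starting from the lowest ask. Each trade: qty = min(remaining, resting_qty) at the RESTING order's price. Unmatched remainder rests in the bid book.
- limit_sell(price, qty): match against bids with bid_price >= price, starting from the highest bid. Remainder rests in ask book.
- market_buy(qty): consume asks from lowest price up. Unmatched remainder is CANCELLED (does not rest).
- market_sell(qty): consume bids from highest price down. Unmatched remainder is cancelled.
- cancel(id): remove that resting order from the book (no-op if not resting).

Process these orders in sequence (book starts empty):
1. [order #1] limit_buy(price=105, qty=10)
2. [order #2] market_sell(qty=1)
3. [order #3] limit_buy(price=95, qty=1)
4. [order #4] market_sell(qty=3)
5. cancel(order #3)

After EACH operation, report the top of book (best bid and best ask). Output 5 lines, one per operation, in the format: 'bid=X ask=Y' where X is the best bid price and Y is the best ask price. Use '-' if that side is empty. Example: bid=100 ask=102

After op 1 [order #1] limit_buy(price=105, qty=10): fills=none; bids=[#1:10@105] asks=[-]
After op 2 [order #2] market_sell(qty=1): fills=#1x#2:1@105; bids=[#1:9@105] asks=[-]
After op 3 [order #3] limit_buy(price=95, qty=1): fills=none; bids=[#1:9@105 #3:1@95] asks=[-]
After op 4 [order #4] market_sell(qty=3): fills=#1x#4:3@105; bids=[#1:6@105 #3:1@95] asks=[-]
After op 5 cancel(order #3): fills=none; bids=[#1:6@105] asks=[-]

Answer: bid=105 ask=-
bid=105 ask=-
bid=105 ask=-
bid=105 ask=-
bid=105 ask=-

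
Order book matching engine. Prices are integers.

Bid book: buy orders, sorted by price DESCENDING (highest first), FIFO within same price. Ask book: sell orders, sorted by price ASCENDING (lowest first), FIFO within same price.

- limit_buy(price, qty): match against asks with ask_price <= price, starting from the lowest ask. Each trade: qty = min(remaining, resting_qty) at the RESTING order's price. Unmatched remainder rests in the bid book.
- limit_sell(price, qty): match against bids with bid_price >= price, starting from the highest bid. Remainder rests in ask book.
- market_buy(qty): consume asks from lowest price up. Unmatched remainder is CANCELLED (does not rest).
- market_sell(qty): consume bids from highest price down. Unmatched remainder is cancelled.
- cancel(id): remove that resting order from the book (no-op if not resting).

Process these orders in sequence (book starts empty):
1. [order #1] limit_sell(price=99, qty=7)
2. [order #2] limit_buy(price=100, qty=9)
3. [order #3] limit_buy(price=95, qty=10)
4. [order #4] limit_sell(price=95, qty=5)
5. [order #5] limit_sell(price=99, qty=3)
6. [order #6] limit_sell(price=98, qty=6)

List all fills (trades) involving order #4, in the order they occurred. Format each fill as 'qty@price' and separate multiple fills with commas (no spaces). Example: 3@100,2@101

Answer: 2@100,3@95

Derivation:
After op 1 [order #1] limit_sell(price=99, qty=7): fills=none; bids=[-] asks=[#1:7@99]
After op 2 [order #2] limit_buy(price=100, qty=9): fills=#2x#1:7@99; bids=[#2:2@100] asks=[-]
After op 3 [order #3] limit_buy(price=95, qty=10): fills=none; bids=[#2:2@100 #3:10@95] asks=[-]
After op 4 [order #4] limit_sell(price=95, qty=5): fills=#2x#4:2@100 #3x#4:3@95; bids=[#3:7@95] asks=[-]
After op 5 [order #5] limit_sell(price=99, qty=3): fills=none; bids=[#3:7@95] asks=[#5:3@99]
After op 6 [order #6] limit_sell(price=98, qty=6): fills=none; bids=[#3:7@95] asks=[#6:6@98 #5:3@99]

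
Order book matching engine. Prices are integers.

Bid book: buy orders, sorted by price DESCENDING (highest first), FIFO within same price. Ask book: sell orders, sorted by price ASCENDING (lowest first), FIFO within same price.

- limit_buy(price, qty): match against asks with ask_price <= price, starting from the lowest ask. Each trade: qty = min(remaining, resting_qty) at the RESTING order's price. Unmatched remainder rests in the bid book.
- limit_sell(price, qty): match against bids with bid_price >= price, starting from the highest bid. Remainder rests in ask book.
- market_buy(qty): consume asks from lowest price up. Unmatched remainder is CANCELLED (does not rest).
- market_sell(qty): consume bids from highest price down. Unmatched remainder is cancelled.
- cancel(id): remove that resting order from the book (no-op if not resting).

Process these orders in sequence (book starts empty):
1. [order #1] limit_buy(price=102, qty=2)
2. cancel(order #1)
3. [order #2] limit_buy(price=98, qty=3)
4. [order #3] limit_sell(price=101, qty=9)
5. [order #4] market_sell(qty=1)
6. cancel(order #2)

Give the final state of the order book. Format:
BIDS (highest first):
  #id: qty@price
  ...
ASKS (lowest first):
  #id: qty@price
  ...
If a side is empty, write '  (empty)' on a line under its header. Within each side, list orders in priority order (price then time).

After op 1 [order #1] limit_buy(price=102, qty=2): fills=none; bids=[#1:2@102] asks=[-]
After op 2 cancel(order #1): fills=none; bids=[-] asks=[-]
After op 3 [order #2] limit_buy(price=98, qty=3): fills=none; bids=[#2:3@98] asks=[-]
After op 4 [order #3] limit_sell(price=101, qty=9): fills=none; bids=[#2:3@98] asks=[#3:9@101]
After op 5 [order #4] market_sell(qty=1): fills=#2x#4:1@98; bids=[#2:2@98] asks=[#3:9@101]
After op 6 cancel(order #2): fills=none; bids=[-] asks=[#3:9@101]

Answer: BIDS (highest first):
  (empty)
ASKS (lowest first):
  #3: 9@101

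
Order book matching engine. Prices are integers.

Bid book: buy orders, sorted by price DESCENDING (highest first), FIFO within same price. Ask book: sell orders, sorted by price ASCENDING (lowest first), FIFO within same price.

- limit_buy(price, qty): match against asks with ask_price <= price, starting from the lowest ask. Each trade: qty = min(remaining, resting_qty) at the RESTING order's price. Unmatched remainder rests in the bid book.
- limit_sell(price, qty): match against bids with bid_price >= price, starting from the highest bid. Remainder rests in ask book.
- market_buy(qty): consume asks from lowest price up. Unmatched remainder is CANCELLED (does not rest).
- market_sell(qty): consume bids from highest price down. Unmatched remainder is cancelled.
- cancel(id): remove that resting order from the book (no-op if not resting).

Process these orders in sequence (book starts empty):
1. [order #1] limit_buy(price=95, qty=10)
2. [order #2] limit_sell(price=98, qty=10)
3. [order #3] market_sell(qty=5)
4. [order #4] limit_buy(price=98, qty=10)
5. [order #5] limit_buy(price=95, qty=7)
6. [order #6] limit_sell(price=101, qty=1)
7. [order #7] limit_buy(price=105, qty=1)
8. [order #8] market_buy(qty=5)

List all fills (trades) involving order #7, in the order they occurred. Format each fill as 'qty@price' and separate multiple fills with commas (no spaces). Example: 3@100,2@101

Answer: 1@101

Derivation:
After op 1 [order #1] limit_buy(price=95, qty=10): fills=none; bids=[#1:10@95] asks=[-]
After op 2 [order #2] limit_sell(price=98, qty=10): fills=none; bids=[#1:10@95] asks=[#2:10@98]
After op 3 [order #3] market_sell(qty=5): fills=#1x#3:5@95; bids=[#1:5@95] asks=[#2:10@98]
After op 4 [order #4] limit_buy(price=98, qty=10): fills=#4x#2:10@98; bids=[#1:5@95] asks=[-]
After op 5 [order #5] limit_buy(price=95, qty=7): fills=none; bids=[#1:5@95 #5:7@95] asks=[-]
After op 6 [order #6] limit_sell(price=101, qty=1): fills=none; bids=[#1:5@95 #5:7@95] asks=[#6:1@101]
After op 7 [order #7] limit_buy(price=105, qty=1): fills=#7x#6:1@101; bids=[#1:5@95 #5:7@95] asks=[-]
After op 8 [order #8] market_buy(qty=5): fills=none; bids=[#1:5@95 #5:7@95] asks=[-]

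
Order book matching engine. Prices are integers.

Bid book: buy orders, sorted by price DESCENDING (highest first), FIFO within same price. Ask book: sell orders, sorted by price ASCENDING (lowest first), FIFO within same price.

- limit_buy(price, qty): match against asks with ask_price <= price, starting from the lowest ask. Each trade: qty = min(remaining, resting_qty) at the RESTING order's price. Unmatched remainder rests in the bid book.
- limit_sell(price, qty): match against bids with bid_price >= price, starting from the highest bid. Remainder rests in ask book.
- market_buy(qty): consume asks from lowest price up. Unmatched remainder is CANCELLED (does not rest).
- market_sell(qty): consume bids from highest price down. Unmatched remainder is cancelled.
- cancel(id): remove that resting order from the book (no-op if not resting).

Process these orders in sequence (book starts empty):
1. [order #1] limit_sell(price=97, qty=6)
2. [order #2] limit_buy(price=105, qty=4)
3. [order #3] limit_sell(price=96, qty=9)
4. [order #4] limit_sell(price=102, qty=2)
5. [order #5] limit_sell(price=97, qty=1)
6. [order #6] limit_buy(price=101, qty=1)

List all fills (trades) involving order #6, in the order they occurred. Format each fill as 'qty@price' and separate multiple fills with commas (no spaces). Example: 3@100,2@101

After op 1 [order #1] limit_sell(price=97, qty=6): fills=none; bids=[-] asks=[#1:6@97]
After op 2 [order #2] limit_buy(price=105, qty=4): fills=#2x#1:4@97; bids=[-] asks=[#1:2@97]
After op 3 [order #3] limit_sell(price=96, qty=9): fills=none; bids=[-] asks=[#3:9@96 #1:2@97]
After op 4 [order #4] limit_sell(price=102, qty=2): fills=none; bids=[-] asks=[#3:9@96 #1:2@97 #4:2@102]
After op 5 [order #5] limit_sell(price=97, qty=1): fills=none; bids=[-] asks=[#3:9@96 #1:2@97 #5:1@97 #4:2@102]
After op 6 [order #6] limit_buy(price=101, qty=1): fills=#6x#3:1@96; bids=[-] asks=[#3:8@96 #1:2@97 #5:1@97 #4:2@102]

Answer: 1@96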